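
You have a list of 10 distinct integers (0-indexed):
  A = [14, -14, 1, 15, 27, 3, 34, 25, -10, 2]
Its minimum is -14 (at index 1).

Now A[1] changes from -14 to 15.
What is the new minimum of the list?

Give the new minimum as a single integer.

Answer: -10

Derivation:
Old min = -14 (at index 1)
Change: A[1] -14 -> 15
Changed element WAS the min. Need to check: is 15 still <= all others?
  Min of remaining elements: -10
  New min = min(15, -10) = -10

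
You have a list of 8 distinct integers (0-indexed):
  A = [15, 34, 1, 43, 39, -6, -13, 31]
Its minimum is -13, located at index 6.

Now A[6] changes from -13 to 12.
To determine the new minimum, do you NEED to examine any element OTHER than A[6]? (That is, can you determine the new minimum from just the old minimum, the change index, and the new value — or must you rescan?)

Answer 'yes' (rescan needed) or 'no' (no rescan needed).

Answer: yes

Derivation:
Old min = -13 at index 6
Change at index 6: -13 -> 12
Index 6 WAS the min and new value 12 > old min -13. Must rescan other elements to find the new min.
Needs rescan: yes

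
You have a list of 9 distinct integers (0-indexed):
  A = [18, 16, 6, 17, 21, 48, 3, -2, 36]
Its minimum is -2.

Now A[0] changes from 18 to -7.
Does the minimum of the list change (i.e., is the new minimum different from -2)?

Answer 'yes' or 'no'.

Old min = -2
Change: A[0] 18 -> -7
Changed element was NOT the min; min changes only if -7 < -2.
New min = -7; changed? yes

Answer: yes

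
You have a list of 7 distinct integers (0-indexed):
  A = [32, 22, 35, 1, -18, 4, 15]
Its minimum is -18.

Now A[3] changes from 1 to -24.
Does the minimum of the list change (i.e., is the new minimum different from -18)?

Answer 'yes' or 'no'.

Answer: yes

Derivation:
Old min = -18
Change: A[3] 1 -> -24
Changed element was NOT the min; min changes only if -24 < -18.
New min = -24; changed? yes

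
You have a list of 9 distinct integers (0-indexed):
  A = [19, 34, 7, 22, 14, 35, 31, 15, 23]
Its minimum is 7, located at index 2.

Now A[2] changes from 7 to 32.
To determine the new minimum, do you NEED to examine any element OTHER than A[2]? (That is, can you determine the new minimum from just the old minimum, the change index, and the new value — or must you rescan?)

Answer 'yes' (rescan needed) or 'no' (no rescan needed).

Answer: yes

Derivation:
Old min = 7 at index 2
Change at index 2: 7 -> 32
Index 2 WAS the min and new value 32 > old min 7. Must rescan other elements to find the new min.
Needs rescan: yes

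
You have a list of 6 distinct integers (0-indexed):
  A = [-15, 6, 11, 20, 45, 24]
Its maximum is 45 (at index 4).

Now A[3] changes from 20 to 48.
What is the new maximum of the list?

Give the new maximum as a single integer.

Answer: 48

Derivation:
Old max = 45 (at index 4)
Change: A[3] 20 -> 48
Changed element was NOT the old max.
  New max = max(old_max, new_val) = max(45, 48) = 48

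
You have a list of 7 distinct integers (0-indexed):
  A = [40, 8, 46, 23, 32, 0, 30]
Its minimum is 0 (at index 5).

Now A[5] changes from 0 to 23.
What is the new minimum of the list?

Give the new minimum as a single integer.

Answer: 8

Derivation:
Old min = 0 (at index 5)
Change: A[5] 0 -> 23
Changed element WAS the min. Need to check: is 23 still <= all others?
  Min of remaining elements: 8
  New min = min(23, 8) = 8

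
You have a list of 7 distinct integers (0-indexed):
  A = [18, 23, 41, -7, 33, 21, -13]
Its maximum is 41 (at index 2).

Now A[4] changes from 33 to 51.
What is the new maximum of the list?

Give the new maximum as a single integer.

Answer: 51

Derivation:
Old max = 41 (at index 2)
Change: A[4] 33 -> 51
Changed element was NOT the old max.
  New max = max(old_max, new_val) = max(41, 51) = 51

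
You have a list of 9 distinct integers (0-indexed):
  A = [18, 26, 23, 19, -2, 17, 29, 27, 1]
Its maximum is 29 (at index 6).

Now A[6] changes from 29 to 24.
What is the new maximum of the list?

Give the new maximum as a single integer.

Old max = 29 (at index 6)
Change: A[6] 29 -> 24
Changed element WAS the max -> may need rescan.
  Max of remaining elements: 27
  New max = max(24, 27) = 27

Answer: 27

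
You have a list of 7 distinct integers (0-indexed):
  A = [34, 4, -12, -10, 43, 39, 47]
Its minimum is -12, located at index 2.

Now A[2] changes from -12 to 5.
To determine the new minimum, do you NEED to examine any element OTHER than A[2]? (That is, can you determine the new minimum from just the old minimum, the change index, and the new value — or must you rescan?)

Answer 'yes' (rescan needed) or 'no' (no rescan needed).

Old min = -12 at index 2
Change at index 2: -12 -> 5
Index 2 WAS the min and new value 5 > old min -12. Must rescan other elements to find the new min.
Needs rescan: yes

Answer: yes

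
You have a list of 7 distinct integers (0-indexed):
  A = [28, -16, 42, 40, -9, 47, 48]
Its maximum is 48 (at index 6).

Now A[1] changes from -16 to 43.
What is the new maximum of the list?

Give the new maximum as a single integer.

Answer: 48

Derivation:
Old max = 48 (at index 6)
Change: A[1] -16 -> 43
Changed element was NOT the old max.
  New max = max(old_max, new_val) = max(48, 43) = 48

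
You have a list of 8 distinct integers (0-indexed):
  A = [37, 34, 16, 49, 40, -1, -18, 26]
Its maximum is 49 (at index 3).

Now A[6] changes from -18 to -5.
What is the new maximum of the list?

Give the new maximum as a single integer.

Old max = 49 (at index 3)
Change: A[6] -18 -> -5
Changed element was NOT the old max.
  New max = max(old_max, new_val) = max(49, -5) = 49

Answer: 49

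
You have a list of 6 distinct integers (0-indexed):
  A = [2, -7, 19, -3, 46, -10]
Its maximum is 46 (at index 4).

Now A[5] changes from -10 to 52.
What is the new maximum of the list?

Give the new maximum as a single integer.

Old max = 46 (at index 4)
Change: A[5] -10 -> 52
Changed element was NOT the old max.
  New max = max(old_max, new_val) = max(46, 52) = 52

Answer: 52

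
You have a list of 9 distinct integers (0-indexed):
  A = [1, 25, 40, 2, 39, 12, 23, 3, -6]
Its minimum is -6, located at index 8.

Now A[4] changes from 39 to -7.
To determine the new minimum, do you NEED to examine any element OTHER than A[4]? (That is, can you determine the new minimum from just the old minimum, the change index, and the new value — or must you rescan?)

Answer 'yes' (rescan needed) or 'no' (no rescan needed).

Old min = -6 at index 8
Change at index 4: 39 -> -7
Index 4 was NOT the min. New min = min(-6, -7). No rescan of other elements needed.
Needs rescan: no

Answer: no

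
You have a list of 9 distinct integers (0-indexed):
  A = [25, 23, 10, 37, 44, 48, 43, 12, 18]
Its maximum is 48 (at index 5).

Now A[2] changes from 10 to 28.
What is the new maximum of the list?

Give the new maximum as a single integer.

Old max = 48 (at index 5)
Change: A[2] 10 -> 28
Changed element was NOT the old max.
  New max = max(old_max, new_val) = max(48, 28) = 48

Answer: 48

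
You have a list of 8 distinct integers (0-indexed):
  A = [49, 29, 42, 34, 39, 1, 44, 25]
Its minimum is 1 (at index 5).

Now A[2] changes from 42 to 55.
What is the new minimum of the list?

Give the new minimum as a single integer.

Old min = 1 (at index 5)
Change: A[2] 42 -> 55
Changed element was NOT the old min.
  New min = min(old_min, new_val) = min(1, 55) = 1

Answer: 1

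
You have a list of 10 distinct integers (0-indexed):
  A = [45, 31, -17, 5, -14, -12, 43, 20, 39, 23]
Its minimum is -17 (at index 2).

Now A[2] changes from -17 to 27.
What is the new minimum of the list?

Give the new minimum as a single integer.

Answer: -14

Derivation:
Old min = -17 (at index 2)
Change: A[2] -17 -> 27
Changed element WAS the min. Need to check: is 27 still <= all others?
  Min of remaining elements: -14
  New min = min(27, -14) = -14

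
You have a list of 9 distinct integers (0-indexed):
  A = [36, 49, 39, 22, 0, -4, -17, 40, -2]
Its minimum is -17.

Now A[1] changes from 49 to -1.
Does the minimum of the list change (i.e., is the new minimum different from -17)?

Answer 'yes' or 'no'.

Old min = -17
Change: A[1] 49 -> -1
Changed element was NOT the min; min changes only if -1 < -17.
New min = -17; changed? no

Answer: no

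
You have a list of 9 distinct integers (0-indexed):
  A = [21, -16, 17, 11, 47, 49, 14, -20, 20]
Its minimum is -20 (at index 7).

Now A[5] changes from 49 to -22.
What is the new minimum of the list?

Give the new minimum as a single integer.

Old min = -20 (at index 7)
Change: A[5] 49 -> -22
Changed element was NOT the old min.
  New min = min(old_min, new_val) = min(-20, -22) = -22

Answer: -22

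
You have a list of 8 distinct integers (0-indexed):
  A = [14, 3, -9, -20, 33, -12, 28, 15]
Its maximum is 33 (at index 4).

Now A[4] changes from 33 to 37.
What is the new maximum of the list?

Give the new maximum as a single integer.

Old max = 33 (at index 4)
Change: A[4] 33 -> 37
Changed element WAS the max -> may need rescan.
  Max of remaining elements: 28
  New max = max(37, 28) = 37

Answer: 37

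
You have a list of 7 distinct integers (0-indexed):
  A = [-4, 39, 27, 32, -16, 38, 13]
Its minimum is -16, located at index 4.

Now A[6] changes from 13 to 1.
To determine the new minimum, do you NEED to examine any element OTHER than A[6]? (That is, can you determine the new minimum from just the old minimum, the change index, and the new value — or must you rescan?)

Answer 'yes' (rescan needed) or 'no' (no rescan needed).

Answer: no

Derivation:
Old min = -16 at index 4
Change at index 6: 13 -> 1
Index 6 was NOT the min. New min = min(-16, 1). No rescan of other elements needed.
Needs rescan: no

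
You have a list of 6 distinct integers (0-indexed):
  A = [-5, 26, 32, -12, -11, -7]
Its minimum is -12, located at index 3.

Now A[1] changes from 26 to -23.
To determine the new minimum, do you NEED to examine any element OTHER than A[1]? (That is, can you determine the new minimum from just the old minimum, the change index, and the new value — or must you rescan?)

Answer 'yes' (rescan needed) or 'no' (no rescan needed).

Answer: no

Derivation:
Old min = -12 at index 3
Change at index 1: 26 -> -23
Index 1 was NOT the min. New min = min(-12, -23). No rescan of other elements needed.
Needs rescan: no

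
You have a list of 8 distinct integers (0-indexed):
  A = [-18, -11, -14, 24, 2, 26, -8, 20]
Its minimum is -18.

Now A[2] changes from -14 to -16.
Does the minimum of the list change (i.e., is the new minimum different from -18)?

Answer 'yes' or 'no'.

Old min = -18
Change: A[2] -14 -> -16
Changed element was NOT the min; min changes only if -16 < -18.
New min = -18; changed? no

Answer: no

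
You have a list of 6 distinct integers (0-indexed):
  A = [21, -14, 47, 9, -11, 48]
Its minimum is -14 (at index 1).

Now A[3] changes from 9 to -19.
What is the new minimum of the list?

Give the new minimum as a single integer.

Answer: -19

Derivation:
Old min = -14 (at index 1)
Change: A[3] 9 -> -19
Changed element was NOT the old min.
  New min = min(old_min, new_val) = min(-14, -19) = -19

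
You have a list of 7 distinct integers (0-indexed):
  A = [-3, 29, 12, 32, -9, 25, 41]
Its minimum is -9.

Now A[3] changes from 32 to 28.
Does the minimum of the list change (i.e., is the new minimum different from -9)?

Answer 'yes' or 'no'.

Old min = -9
Change: A[3] 32 -> 28
Changed element was NOT the min; min changes only if 28 < -9.
New min = -9; changed? no

Answer: no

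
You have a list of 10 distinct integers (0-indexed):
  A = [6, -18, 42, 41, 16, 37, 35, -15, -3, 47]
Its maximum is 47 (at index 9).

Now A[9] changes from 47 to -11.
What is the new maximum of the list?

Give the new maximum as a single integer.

Old max = 47 (at index 9)
Change: A[9] 47 -> -11
Changed element WAS the max -> may need rescan.
  Max of remaining elements: 42
  New max = max(-11, 42) = 42

Answer: 42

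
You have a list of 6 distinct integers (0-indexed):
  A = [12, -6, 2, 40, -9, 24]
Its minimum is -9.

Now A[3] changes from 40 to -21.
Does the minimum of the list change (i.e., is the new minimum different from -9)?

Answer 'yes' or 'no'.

Old min = -9
Change: A[3] 40 -> -21
Changed element was NOT the min; min changes only if -21 < -9.
New min = -21; changed? yes

Answer: yes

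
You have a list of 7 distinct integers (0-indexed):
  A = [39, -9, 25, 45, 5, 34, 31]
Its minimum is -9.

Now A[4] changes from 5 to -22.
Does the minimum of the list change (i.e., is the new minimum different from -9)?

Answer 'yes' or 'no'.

Old min = -9
Change: A[4] 5 -> -22
Changed element was NOT the min; min changes only if -22 < -9.
New min = -22; changed? yes

Answer: yes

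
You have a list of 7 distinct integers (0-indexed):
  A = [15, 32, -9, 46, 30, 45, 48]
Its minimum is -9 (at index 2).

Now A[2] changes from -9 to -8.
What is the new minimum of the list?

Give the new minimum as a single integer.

Answer: -8

Derivation:
Old min = -9 (at index 2)
Change: A[2] -9 -> -8
Changed element WAS the min. Need to check: is -8 still <= all others?
  Min of remaining elements: 15
  New min = min(-8, 15) = -8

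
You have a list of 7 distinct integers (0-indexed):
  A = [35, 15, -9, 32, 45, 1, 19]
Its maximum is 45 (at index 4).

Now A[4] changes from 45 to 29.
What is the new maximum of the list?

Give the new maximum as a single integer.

Old max = 45 (at index 4)
Change: A[4] 45 -> 29
Changed element WAS the max -> may need rescan.
  Max of remaining elements: 35
  New max = max(29, 35) = 35

Answer: 35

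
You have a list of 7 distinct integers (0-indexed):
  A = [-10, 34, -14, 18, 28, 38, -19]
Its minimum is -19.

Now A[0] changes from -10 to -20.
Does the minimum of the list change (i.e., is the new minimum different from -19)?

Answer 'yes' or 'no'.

Old min = -19
Change: A[0] -10 -> -20
Changed element was NOT the min; min changes only if -20 < -19.
New min = -20; changed? yes

Answer: yes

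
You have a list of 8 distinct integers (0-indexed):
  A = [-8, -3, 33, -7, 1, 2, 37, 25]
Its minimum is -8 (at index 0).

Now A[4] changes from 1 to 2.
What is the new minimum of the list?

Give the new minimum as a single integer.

Answer: -8

Derivation:
Old min = -8 (at index 0)
Change: A[4] 1 -> 2
Changed element was NOT the old min.
  New min = min(old_min, new_val) = min(-8, 2) = -8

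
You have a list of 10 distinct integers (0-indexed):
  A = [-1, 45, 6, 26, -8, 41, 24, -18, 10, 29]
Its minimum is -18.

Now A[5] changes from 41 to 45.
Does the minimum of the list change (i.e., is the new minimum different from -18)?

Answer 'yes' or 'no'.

Old min = -18
Change: A[5] 41 -> 45
Changed element was NOT the min; min changes only if 45 < -18.
New min = -18; changed? no

Answer: no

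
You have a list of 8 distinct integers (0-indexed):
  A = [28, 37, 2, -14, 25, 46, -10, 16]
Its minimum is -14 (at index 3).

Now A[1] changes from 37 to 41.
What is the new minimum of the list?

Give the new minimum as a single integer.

Old min = -14 (at index 3)
Change: A[1] 37 -> 41
Changed element was NOT the old min.
  New min = min(old_min, new_val) = min(-14, 41) = -14

Answer: -14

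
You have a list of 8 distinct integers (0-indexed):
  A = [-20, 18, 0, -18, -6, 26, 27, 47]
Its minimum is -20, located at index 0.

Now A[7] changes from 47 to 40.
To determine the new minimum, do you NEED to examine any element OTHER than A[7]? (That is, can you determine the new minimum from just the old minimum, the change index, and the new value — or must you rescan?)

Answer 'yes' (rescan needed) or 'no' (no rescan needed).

Old min = -20 at index 0
Change at index 7: 47 -> 40
Index 7 was NOT the min. New min = min(-20, 40). No rescan of other elements needed.
Needs rescan: no

Answer: no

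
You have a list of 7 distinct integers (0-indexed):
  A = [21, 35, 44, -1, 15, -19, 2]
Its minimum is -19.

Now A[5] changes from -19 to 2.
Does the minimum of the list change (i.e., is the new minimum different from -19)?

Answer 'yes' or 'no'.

Old min = -19
Change: A[5] -19 -> 2
Changed element was the min; new min must be rechecked.
New min = -1; changed? yes

Answer: yes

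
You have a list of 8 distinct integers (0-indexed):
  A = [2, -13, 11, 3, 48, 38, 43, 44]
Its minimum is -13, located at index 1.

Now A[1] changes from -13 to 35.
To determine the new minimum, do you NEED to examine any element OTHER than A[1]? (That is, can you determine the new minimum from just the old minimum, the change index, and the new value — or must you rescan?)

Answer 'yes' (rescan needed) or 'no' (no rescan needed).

Answer: yes

Derivation:
Old min = -13 at index 1
Change at index 1: -13 -> 35
Index 1 WAS the min and new value 35 > old min -13. Must rescan other elements to find the new min.
Needs rescan: yes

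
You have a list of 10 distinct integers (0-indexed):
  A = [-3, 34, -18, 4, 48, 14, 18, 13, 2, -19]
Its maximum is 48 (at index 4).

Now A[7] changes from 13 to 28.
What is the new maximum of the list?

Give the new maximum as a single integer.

Answer: 48

Derivation:
Old max = 48 (at index 4)
Change: A[7] 13 -> 28
Changed element was NOT the old max.
  New max = max(old_max, new_val) = max(48, 28) = 48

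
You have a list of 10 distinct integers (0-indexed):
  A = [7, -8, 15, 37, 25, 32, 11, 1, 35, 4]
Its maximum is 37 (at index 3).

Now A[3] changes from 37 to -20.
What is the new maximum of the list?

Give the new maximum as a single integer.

Answer: 35

Derivation:
Old max = 37 (at index 3)
Change: A[3] 37 -> -20
Changed element WAS the max -> may need rescan.
  Max of remaining elements: 35
  New max = max(-20, 35) = 35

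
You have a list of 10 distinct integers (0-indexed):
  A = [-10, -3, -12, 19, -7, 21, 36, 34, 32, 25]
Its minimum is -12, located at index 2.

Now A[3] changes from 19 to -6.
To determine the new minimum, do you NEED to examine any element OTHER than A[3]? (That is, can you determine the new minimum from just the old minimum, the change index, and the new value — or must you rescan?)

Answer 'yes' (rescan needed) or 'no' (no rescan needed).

Old min = -12 at index 2
Change at index 3: 19 -> -6
Index 3 was NOT the min. New min = min(-12, -6). No rescan of other elements needed.
Needs rescan: no

Answer: no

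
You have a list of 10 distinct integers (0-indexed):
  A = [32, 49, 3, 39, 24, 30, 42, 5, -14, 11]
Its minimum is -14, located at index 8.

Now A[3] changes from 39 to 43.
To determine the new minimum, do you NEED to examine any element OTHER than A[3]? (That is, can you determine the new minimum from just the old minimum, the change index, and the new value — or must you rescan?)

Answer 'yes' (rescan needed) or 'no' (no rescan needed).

Old min = -14 at index 8
Change at index 3: 39 -> 43
Index 3 was NOT the min. New min = min(-14, 43). No rescan of other elements needed.
Needs rescan: no

Answer: no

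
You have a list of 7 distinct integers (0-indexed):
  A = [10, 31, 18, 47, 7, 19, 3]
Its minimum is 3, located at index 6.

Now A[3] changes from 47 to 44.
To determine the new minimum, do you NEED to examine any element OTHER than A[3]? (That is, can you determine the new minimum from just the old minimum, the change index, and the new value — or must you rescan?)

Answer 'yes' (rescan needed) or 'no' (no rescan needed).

Old min = 3 at index 6
Change at index 3: 47 -> 44
Index 3 was NOT the min. New min = min(3, 44). No rescan of other elements needed.
Needs rescan: no

Answer: no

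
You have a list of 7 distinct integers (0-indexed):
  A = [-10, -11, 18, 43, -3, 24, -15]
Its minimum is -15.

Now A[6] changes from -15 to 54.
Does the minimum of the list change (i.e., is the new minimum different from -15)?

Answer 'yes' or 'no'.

Answer: yes

Derivation:
Old min = -15
Change: A[6] -15 -> 54
Changed element was the min; new min must be rechecked.
New min = -11; changed? yes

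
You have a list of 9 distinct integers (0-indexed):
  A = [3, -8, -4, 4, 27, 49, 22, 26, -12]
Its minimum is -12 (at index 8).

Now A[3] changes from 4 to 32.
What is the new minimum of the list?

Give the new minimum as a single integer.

Old min = -12 (at index 8)
Change: A[3] 4 -> 32
Changed element was NOT the old min.
  New min = min(old_min, new_val) = min(-12, 32) = -12

Answer: -12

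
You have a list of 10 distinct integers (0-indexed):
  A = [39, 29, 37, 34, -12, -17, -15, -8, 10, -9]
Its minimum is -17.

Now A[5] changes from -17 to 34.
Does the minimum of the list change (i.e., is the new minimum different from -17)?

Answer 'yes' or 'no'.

Old min = -17
Change: A[5] -17 -> 34
Changed element was the min; new min must be rechecked.
New min = -15; changed? yes

Answer: yes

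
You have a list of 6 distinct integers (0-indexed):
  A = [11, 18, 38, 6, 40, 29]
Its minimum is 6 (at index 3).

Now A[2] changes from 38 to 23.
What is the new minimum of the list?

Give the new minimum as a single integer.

Old min = 6 (at index 3)
Change: A[2] 38 -> 23
Changed element was NOT the old min.
  New min = min(old_min, new_val) = min(6, 23) = 6

Answer: 6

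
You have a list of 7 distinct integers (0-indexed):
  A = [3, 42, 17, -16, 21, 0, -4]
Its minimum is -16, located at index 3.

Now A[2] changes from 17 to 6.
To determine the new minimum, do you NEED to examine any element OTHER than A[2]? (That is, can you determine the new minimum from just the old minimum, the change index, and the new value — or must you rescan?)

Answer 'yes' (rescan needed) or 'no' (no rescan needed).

Answer: no

Derivation:
Old min = -16 at index 3
Change at index 2: 17 -> 6
Index 2 was NOT the min. New min = min(-16, 6). No rescan of other elements needed.
Needs rescan: no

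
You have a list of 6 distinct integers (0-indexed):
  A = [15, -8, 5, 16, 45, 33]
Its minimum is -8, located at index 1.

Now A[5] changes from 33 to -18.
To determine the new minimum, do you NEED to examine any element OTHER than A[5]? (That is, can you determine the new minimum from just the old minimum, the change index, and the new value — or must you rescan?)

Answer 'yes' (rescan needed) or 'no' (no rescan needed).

Answer: no

Derivation:
Old min = -8 at index 1
Change at index 5: 33 -> -18
Index 5 was NOT the min. New min = min(-8, -18). No rescan of other elements needed.
Needs rescan: no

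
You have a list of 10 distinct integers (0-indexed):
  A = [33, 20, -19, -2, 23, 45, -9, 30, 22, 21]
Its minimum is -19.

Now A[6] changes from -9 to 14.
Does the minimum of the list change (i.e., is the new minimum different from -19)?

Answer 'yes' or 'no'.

Old min = -19
Change: A[6] -9 -> 14
Changed element was NOT the min; min changes only if 14 < -19.
New min = -19; changed? no

Answer: no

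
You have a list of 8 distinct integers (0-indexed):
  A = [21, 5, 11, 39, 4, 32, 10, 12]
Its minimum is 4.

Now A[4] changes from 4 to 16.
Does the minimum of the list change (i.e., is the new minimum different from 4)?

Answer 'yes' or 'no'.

Answer: yes

Derivation:
Old min = 4
Change: A[4] 4 -> 16
Changed element was the min; new min must be rechecked.
New min = 5; changed? yes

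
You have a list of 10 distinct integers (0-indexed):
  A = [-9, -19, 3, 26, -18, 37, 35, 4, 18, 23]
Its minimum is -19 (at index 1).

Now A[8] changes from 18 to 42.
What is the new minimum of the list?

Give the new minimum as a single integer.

Old min = -19 (at index 1)
Change: A[8] 18 -> 42
Changed element was NOT the old min.
  New min = min(old_min, new_val) = min(-19, 42) = -19

Answer: -19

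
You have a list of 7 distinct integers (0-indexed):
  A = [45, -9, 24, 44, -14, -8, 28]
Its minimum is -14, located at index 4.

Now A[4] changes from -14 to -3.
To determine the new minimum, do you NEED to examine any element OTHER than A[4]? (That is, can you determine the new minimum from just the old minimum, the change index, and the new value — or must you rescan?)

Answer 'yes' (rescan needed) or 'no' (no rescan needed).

Answer: yes

Derivation:
Old min = -14 at index 4
Change at index 4: -14 -> -3
Index 4 WAS the min and new value -3 > old min -14. Must rescan other elements to find the new min.
Needs rescan: yes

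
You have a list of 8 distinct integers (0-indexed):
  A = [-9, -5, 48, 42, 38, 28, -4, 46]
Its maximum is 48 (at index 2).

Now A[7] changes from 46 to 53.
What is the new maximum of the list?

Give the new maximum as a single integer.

Old max = 48 (at index 2)
Change: A[7] 46 -> 53
Changed element was NOT the old max.
  New max = max(old_max, new_val) = max(48, 53) = 53

Answer: 53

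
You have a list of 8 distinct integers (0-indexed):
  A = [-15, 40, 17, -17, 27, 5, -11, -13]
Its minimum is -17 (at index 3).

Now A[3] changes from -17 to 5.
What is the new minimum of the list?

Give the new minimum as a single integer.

Old min = -17 (at index 3)
Change: A[3] -17 -> 5
Changed element WAS the min. Need to check: is 5 still <= all others?
  Min of remaining elements: -15
  New min = min(5, -15) = -15

Answer: -15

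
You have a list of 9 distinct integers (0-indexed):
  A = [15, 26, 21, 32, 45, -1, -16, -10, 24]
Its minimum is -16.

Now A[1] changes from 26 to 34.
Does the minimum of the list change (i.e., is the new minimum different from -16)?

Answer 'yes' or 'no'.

Old min = -16
Change: A[1] 26 -> 34
Changed element was NOT the min; min changes only if 34 < -16.
New min = -16; changed? no

Answer: no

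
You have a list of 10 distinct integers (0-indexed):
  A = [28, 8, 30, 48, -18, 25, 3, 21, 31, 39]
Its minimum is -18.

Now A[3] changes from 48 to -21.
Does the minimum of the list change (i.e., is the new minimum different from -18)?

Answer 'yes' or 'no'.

Answer: yes

Derivation:
Old min = -18
Change: A[3] 48 -> -21
Changed element was NOT the min; min changes only if -21 < -18.
New min = -21; changed? yes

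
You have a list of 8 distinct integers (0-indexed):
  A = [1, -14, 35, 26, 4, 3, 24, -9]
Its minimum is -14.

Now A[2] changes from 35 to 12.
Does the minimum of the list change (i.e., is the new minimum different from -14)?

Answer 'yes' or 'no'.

Answer: no

Derivation:
Old min = -14
Change: A[2] 35 -> 12
Changed element was NOT the min; min changes only if 12 < -14.
New min = -14; changed? no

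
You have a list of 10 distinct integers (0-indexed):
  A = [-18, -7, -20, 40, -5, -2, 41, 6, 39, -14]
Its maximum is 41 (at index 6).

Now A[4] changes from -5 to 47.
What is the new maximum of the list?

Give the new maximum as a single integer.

Old max = 41 (at index 6)
Change: A[4] -5 -> 47
Changed element was NOT the old max.
  New max = max(old_max, new_val) = max(41, 47) = 47

Answer: 47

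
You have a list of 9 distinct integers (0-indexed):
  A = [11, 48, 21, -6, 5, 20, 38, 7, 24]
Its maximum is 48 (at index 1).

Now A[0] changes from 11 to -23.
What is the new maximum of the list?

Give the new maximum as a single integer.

Old max = 48 (at index 1)
Change: A[0] 11 -> -23
Changed element was NOT the old max.
  New max = max(old_max, new_val) = max(48, -23) = 48

Answer: 48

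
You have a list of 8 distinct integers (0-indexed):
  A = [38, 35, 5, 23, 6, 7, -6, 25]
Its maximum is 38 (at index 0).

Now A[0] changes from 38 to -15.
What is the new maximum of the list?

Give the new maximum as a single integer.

Old max = 38 (at index 0)
Change: A[0] 38 -> -15
Changed element WAS the max -> may need rescan.
  Max of remaining elements: 35
  New max = max(-15, 35) = 35

Answer: 35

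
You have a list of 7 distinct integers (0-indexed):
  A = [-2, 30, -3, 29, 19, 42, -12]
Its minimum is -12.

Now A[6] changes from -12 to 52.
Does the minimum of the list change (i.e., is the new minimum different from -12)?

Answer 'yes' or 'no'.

Old min = -12
Change: A[6] -12 -> 52
Changed element was the min; new min must be rechecked.
New min = -3; changed? yes

Answer: yes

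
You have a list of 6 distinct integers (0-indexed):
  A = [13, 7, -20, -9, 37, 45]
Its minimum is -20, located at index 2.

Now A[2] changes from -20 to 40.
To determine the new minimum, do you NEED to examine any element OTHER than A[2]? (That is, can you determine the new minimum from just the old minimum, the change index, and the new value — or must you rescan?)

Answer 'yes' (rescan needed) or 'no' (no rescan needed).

Answer: yes

Derivation:
Old min = -20 at index 2
Change at index 2: -20 -> 40
Index 2 WAS the min and new value 40 > old min -20. Must rescan other elements to find the new min.
Needs rescan: yes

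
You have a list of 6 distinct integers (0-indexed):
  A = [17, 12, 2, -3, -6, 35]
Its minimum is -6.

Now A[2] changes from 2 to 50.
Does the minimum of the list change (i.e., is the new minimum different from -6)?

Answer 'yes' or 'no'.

Answer: no

Derivation:
Old min = -6
Change: A[2] 2 -> 50
Changed element was NOT the min; min changes only if 50 < -6.
New min = -6; changed? no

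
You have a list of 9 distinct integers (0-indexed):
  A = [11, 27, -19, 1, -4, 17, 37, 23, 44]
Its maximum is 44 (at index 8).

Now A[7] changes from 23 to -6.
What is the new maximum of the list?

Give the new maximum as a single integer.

Answer: 44

Derivation:
Old max = 44 (at index 8)
Change: A[7] 23 -> -6
Changed element was NOT the old max.
  New max = max(old_max, new_val) = max(44, -6) = 44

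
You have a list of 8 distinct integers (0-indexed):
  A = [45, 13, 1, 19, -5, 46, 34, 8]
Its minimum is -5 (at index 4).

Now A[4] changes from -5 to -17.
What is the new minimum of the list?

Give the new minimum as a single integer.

Answer: -17

Derivation:
Old min = -5 (at index 4)
Change: A[4] -5 -> -17
Changed element WAS the min. Need to check: is -17 still <= all others?
  Min of remaining elements: 1
  New min = min(-17, 1) = -17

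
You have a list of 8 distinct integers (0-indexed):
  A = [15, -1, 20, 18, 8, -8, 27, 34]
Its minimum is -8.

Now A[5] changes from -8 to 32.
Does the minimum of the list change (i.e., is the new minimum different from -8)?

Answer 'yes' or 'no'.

Old min = -8
Change: A[5] -8 -> 32
Changed element was the min; new min must be rechecked.
New min = -1; changed? yes

Answer: yes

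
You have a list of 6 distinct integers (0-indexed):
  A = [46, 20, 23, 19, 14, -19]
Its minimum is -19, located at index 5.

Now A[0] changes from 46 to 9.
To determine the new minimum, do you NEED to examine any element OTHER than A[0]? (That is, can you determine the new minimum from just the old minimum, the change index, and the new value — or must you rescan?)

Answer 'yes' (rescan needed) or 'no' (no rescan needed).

Answer: no

Derivation:
Old min = -19 at index 5
Change at index 0: 46 -> 9
Index 0 was NOT the min. New min = min(-19, 9). No rescan of other elements needed.
Needs rescan: no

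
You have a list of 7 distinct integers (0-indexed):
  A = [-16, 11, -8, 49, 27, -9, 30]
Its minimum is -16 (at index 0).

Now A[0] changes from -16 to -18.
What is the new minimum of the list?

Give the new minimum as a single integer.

Old min = -16 (at index 0)
Change: A[0] -16 -> -18
Changed element WAS the min. Need to check: is -18 still <= all others?
  Min of remaining elements: -9
  New min = min(-18, -9) = -18

Answer: -18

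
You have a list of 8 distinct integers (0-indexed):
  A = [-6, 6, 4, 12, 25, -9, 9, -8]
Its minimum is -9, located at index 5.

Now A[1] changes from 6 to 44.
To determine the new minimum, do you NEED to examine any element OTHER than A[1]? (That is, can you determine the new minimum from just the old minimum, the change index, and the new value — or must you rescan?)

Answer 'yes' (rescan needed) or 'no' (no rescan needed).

Old min = -9 at index 5
Change at index 1: 6 -> 44
Index 1 was NOT the min. New min = min(-9, 44). No rescan of other elements needed.
Needs rescan: no

Answer: no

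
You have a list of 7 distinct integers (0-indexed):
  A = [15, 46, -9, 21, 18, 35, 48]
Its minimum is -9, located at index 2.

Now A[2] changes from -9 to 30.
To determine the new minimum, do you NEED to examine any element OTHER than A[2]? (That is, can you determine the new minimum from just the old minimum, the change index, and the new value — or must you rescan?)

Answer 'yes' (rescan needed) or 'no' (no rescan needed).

Old min = -9 at index 2
Change at index 2: -9 -> 30
Index 2 WAS the min and new value 30 > old min -9. Must rescan other elements to find the new min.
Needs rescan: yes

Answer: yes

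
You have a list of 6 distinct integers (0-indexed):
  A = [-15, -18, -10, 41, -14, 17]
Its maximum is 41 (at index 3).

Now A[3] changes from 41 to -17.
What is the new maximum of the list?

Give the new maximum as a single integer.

Answer: 17

Derivation:
Old max = 41 (at index 3)
Change: A[3] 41 -> -17
Changed element WAS the max -> may need rescan.
  Max of remaining elements: 17
  New max = max(-17, 17) = 17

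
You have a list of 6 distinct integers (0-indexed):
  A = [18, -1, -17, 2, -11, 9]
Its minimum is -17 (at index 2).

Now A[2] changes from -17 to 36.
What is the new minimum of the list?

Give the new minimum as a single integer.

Answer: -11

Derivation:
Old min = -17 (at index 2)
Change: A[2] -17 -> 36
Changed element WAS the min. Need to check: is 36 still <= all others?
  Min of remaining elements: -11
  New min = min(36, -11) = -11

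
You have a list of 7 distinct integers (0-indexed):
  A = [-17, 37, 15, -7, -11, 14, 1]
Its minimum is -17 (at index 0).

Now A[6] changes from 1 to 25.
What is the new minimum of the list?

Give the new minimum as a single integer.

Answer: -17

Derivation:
Old min = -17 (at index 0)
Change: A[6] 1 -> 25
Changed element was NOT the old min.
  New min = min(old_min, new_val) = min(-17, 25) = -17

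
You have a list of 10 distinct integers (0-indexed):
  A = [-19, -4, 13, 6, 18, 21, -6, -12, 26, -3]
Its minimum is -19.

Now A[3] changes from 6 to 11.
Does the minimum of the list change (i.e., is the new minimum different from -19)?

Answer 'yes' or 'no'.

Answer: no

Derivation:
Old min = -19
Change: A[3] 6 -> 11
Changed element was NOT the min; min changes only if 11 < -19.
New min = -19; changed? no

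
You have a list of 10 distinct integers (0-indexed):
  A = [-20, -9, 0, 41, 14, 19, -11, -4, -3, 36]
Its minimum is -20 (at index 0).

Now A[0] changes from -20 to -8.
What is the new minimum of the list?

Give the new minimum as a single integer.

Answer: -11

Derivation:
Old min = -20 (at index 0)
Change: A[0] -20 -> -8
Changed element WAS the min. Need to check: is -8 still <= all others?
  Min of remaining elements: -11
  New min = min(-8, -11) = -11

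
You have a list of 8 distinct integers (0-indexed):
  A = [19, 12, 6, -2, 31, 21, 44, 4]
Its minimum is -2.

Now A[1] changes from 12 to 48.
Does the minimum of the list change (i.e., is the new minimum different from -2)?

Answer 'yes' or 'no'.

Old min = -2
Change: A[1] 12 -> 48
Changed element was NOT the min; min changes only if 48 < -2.
New min = -2; changed? no

Answer: no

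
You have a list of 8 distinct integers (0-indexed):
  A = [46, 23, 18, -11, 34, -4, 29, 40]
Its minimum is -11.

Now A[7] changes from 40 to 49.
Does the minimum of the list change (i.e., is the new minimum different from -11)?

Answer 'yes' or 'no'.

Answer: no

Derivation:
Old min = -11
Change: A[7] 40 -> 49
Changed element was NOT the min; min changes only if 49 < -11.
New min = -11; changed? no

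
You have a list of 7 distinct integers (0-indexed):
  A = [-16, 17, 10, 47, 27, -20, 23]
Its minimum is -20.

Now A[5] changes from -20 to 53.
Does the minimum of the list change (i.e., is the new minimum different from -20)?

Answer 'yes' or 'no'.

Old min = -20
Change: A[5] -20 -> 53
Changed element was the min; new min must be rechecked.
New min = -16; changed? yes

Answer: yes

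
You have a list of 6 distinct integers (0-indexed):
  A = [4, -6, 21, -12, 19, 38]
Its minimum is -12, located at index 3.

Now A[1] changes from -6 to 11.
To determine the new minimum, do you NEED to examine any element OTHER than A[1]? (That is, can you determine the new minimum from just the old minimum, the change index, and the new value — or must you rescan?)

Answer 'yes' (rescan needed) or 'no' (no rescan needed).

Answer: no

Derivation:
Old min = -12 at index 3
Change at index 1: -6 -> 11
Index 1 was NOT the min. New min = min(-12, 11). No rescan of other elements needed.
Needs rescan: no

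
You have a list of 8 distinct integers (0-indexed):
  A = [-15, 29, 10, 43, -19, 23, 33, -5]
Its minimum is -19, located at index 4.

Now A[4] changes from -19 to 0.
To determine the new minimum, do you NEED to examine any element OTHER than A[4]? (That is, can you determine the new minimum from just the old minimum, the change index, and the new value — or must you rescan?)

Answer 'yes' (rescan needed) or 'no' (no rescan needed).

Answer: yes

Derivation:
Old min = -19 at index 4
Change at index 4: -19 -> 0
Index 4 WAS the min and new value 0 > old min -19. Must rescan other elements to find the new min.
Needs rescan: yes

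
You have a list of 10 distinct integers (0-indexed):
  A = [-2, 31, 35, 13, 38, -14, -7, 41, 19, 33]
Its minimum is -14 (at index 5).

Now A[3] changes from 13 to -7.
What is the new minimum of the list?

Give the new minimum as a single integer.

Answer: -14

Derivation:
Old min = -14 (at index 5)
Change: A[3] 13 -> -7
Changed element was NOT the old min.
  New min = min(old_min, new_val) = min(-14, -7) = -14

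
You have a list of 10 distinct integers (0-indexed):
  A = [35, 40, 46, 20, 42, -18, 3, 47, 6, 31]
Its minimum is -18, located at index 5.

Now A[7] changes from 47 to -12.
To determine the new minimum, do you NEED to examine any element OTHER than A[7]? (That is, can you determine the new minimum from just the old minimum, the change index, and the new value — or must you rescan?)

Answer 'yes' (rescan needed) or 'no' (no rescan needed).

Old min = -18 at index 5
Change at index 7: 47 -> -12
Index 7 was NOT the min. New min = min(-18, -12). No rescan of other elements needed.
Needs rescan: no

Answer: no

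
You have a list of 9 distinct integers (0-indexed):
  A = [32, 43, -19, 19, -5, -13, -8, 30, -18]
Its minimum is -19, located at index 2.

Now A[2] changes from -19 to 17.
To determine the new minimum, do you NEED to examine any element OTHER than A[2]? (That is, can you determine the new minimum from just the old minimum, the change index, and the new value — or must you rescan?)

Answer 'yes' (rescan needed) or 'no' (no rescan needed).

Old min = -19 at index 2
Change at index 2: -19 -> 17
Index 2 WAS the min and new value 17 > old min -19. Must rescan other elements to find the new min.
Needs rescan: yes

Answer: yes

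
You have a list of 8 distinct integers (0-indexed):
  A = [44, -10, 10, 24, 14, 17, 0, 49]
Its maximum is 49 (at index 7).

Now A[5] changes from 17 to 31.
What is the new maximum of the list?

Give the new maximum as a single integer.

Answer: 49

Derivation:
Old max = 49 (at index 7)
Change: A[5] 17 -> 31
Changed element was NOT the old max.
  New max = max(old_max, new_val) = max(49, 31) = 49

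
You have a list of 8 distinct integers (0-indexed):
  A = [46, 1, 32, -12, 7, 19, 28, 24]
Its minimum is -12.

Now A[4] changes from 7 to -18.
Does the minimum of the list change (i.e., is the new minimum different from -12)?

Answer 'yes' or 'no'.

Answer: yes

Derivation:
Old min = -12
Change: A[4] 7 -> -18
Changed element was NOT the min; min changes only if -18 < -12.
New min = -18; changed? yes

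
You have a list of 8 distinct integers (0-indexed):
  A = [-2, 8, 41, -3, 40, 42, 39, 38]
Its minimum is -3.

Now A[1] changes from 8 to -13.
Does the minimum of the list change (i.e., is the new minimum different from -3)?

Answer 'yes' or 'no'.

Old min = -3
Change: A[1] 8 -> -13
Changed element was NOT the min; min changes only if -13 < -3.
New min = -13; changed? yes

Answer: yes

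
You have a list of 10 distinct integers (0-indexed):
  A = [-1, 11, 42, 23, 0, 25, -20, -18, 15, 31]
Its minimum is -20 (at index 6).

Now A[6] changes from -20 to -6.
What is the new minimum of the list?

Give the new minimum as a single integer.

Answer: -18

Derivation:
Old min = -20 (at index 6)
Change: A[6] -20 -> -6
Changed element WAS the min. Need to check: is -6 still <= all others?
  Min of remaining elements: -18
  New min = min(-6, -18) = -18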